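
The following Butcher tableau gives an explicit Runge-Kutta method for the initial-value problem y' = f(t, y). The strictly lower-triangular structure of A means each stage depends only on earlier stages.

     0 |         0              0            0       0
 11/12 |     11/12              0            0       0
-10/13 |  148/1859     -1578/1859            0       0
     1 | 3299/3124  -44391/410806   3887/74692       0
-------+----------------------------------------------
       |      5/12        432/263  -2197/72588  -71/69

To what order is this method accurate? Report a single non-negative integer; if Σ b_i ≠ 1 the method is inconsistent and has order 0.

b = (5/12, 432/263, -2197/72588, -71/69)
c = (0, 11/12, -10/13, 1)
Ac = (0, 0, -263/338, -79/568)
Σ b_i: 5/12·1 + 432/263·1 + (-2197/72588)·1 + (-71/69)·1 = 1 ✓
b·c: 432/263·11/12 + (-2197/72588)·(-10/13) + (-71/69)·1 = 1/2 ✓
b·c²: 432/263·121/144 + (-2197/72588)·100/169 + (-71/69)·1 = 1/3 ✓
b·Ac: (-2197/72588)·(-263/338) + (-71/69)·(-79/568) = 1/6 ✓
b·c³: 432/263·1331/1728 + (-2197/72588)·(-1000/2197) + (-71/69)·1 = 1/4 ✓
b·(c∘Ac): (-2197/72588)·1315/2197 + (-71/69)·(-79/568) = 1/8 ✓
b·Ac²: (-2197/72588)·(-2893/4056) + (-71/69)·(-409/6816) = 1/12 ✓
b·A²c: (-71/69)·(-23/568) = 1/24 ✓; 4 stages ⇒ order 4.

4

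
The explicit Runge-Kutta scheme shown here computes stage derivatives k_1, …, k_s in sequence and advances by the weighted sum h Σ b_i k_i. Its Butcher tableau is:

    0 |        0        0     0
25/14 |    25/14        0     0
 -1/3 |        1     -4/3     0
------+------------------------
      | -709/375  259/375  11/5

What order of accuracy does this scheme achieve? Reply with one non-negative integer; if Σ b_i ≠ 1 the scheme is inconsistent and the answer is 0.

b = (-709/375, 259/375, 11/5)
c = (0, 25/14, -1/3)
Ac = (0, 0, -50/21)
Σ b_i: (-709/375)·1 + 259/375·1 + 11/5·1 = 1 ✓
b·c: 259/375·25/14 + 11/5·(-1/3) = 1/2 ✓
b·c²: 259/375·625/196 + 11/5·1/9 = 3083/1260 ≠ 1/3 ⇒ order 2.
b·Ac: 11/5·(-50/21) = -110/21 ≠ 1/6

2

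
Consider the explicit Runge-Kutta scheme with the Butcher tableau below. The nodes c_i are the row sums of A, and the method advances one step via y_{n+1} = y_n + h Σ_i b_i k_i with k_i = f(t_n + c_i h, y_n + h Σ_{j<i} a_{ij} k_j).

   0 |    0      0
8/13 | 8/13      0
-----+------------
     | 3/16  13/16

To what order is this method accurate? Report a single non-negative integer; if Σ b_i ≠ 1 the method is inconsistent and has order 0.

2

b = (3/16, 13/16)
c = (0, 8/13)
Σ b_i: 3/16·1 + 13/16·1 = 1 ✓
b·c: 13/16·8/13 = 1/2 ✓; 2 stages ⇒ order 2.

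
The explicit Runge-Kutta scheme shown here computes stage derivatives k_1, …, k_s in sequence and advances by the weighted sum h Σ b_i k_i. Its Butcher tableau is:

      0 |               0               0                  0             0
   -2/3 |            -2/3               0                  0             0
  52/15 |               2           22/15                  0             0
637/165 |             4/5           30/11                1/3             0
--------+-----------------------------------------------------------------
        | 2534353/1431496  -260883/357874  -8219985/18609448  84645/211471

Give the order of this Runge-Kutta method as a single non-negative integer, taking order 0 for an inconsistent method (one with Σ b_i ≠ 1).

3

b = (2534353/1431496, -260883/357874, -8219985/18609448, 84645/211471)
c = (0, -2/3, 52/15, 637/165)
Ac = (0, 0, -44/45, -328/495)
Σ b_i: 2534353/1431496·1 + (-260883/357874)·1 + (-8219985/18609448)·1 + 84645/211471·1 = 1 ✓
b·c: (-260883/357874)·(-2/3) + (-8219985/18609448)·52/15 + 84645/211471·637/165 = 1/2 ✓
b·c²: (-260883/357874)·4/9 + (-8219985/18609448)·2704/225 + 84645/211471·405769/27225 = 1/3 ✓
b·Ac: (-8219985/18609448)·(-44/45) + 84645/211471·(-328/495) = 1/6 ✓
b·c³: (-260883/357874)·(-8/27) + (-8219985/18609448)·140608/3375 + 84645/211471·258474853/4492125 = 85825253/17714763 ≠ 1/4 ⇒ order 3.
b·(c∘Ac): (-8219985/18609448)·(-2288/675) + 84645/211471·(-208936/81675) = 3811042/8052165 ≠ 1/8
b·Ac²: (-8219985/18609448)·88/135 + 84645/211471·38744/7425 = 1318129/732015 ≠ 1/12
b·A²c: 84645/211471·(-44/135) = -27588/211471 ≠ 1/24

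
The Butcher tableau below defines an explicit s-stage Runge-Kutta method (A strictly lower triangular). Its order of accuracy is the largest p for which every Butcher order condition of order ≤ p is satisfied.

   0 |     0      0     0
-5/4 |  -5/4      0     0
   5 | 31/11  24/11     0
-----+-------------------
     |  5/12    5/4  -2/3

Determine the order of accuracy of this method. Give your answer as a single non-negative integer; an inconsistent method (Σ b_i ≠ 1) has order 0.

b = (5/12, 5/4, -2/3)
c = (0, -5/4, 5)
Ac = (0, 0, -30/11)
Σ b_i: 5/12·1 + 5/4·1 + (-2/3)·1 = 1 ✓
b·c: 5/4·(-5/4) + (-2/3)·5 = -235/48 ≠ 1/2 ⇒ order 1.

1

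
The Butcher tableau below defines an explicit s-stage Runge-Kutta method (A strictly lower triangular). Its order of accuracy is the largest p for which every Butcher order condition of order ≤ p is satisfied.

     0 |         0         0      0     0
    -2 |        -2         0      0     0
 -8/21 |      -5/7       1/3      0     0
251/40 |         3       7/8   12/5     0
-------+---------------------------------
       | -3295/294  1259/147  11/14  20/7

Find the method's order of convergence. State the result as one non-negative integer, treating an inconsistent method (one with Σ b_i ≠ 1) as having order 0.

2

b = (-3295/294, 1259/147, 11/14, 20/7)
c = (0, -2, -8/21, 251/40)
Ac = (0, 0, -2/3, -373/140)
Σ b_i: (-3295/294)·1 + 1259/147·1 + 11/14·1 + 20/7·1 = 1 ✓
b·c: 1259/147·(-2) + 11/14·(-8/21) + 20/7·251/40 = 1/2 ✓
b·c²: 1259/147·4 + 11/14·64/441 + 20/7·63001/1600 = 36272081/246960 ≠ 1/3 ⇒ order 2.
b·Ac: 11/14·(-2/3) + 20/7·(-373/140) = -1196/147 ≠ 1/6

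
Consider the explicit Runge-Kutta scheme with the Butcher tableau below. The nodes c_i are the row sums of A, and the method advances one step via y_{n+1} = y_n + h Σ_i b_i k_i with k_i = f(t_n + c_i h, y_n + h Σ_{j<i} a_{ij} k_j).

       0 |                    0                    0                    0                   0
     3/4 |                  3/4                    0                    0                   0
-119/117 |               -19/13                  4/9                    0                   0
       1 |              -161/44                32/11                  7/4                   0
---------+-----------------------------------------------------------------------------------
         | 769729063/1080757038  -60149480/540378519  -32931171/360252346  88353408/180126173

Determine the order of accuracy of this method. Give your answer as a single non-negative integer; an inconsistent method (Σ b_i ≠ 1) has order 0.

b = (769729063/1080757038, -60149480/540378519, -32931171/360252346, 88353408/180126173)
c = (0, 3/4, -119/117, 1)
Ac = (0, 0, 1/3, 2069/5148)
Σ b_i: 769729063/1080757038·1 + (-60149480/540378519)·1 + (-32931171/360252346)·1 + 88353408/180126173·1 = 1 ✓
b·c: (-60149480/540378519)·3/4 + (-32931171/360252346)·(-119/117) + 88353408/180126173·1 = 1/2 ✓
b·c²: (-60149480/540378519)·9/16 + (-32931171/360252346)·14161/13689 + 88353408/180126173·1 = 1/3 ✓
b·Ac: (-32931171/360252346)·1/3 + 88353408/180126173·2069/5148 = 1/6 ✓
b·c³: (-60149480/540378519)·27/64 + (-32931171/360252346)·(-1685159/1601613) + 88353408/180126173·1 = 272992013761/505794293784 ≠ 1/4 ⇒ order 3.
b·(c∘Ac): (-32931171/360252346)·(-119/351) + 88353408/180126173·2069/5148 = 246551441/1080757038 ≠ 1/8
b·Ac²: (-32931171/360252346)·1/4 + 88353408/180126173·2076005/602316 = 843555922499/505794293784 ≠ 1/12
b·A²c: 88353408/180126173·7/12 = 51539488/180126173 ≠ 1/24

3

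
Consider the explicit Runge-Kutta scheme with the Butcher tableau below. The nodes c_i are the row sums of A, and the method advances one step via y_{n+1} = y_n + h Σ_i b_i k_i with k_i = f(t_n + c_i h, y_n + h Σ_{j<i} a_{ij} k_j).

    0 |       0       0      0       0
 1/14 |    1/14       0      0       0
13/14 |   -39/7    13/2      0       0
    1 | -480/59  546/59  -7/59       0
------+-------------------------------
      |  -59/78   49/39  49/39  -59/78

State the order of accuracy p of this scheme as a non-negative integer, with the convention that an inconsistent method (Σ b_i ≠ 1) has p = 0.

b = (-59/78, 49/39, 49/39, -59/78)
c = (0, 1/14, 13/14, 1)
Ac = (0, 0, 13/28, 65/118)
Σ b_i: (-59/78)·1 + 49/39·1 + 49/39·1 + (-59/78)·1 = 1 ✓
b·c: 49/39·1/14 + 49/39·13/14 + (-59/78)·1 = 1/2 ✓
b·c²: 49/39·1/196 + 49/39·169/196 + (-59/78)·1 = 1/3 ✓
b·Ac: 49/39·13/28 + (-59/78)·65/118 = 1/6 ✓
b·c³: 49/39·1/2744 + 49/39·2197/2744 + (-59/78)·1 = 1/4 ✓
b·(c∘Ac): 49/39·169/392 + (-59/78)·65/118 = 1/8 ✓
b·Ac²: 49/39·13/392 + (-59/78)·(-13/236) = 1/12 ✓
b·A²c: (-59/78)·(-13/236) = 1/24 ✓; 4 stages ⇒ order 4.

4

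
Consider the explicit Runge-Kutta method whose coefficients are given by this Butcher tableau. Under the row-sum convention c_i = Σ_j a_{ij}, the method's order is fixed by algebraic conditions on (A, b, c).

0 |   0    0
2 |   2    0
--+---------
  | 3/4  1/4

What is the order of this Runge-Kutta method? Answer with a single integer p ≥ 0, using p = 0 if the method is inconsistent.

b = (3/4, 1/4)
c = (0, 2)
Σ b_i: 3/4·1 + 1/4·1 = 1 ✓
b·c: 1/4·2 = 1/2 ✓; 2 stages ⇒ order 2.

2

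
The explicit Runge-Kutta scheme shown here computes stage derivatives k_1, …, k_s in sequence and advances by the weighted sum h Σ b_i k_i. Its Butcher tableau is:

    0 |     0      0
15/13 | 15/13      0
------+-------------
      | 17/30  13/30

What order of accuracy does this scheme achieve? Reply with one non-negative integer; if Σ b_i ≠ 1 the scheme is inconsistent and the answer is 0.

2

b = (17/30, 13/30)
c = (0, 15/13)
Σ b_i: 17/30·1 + 13/30·1 = 1 ✓
b·c: 13/30·15/13 = 1/2 ✓; 2 stages ⇒ order 2.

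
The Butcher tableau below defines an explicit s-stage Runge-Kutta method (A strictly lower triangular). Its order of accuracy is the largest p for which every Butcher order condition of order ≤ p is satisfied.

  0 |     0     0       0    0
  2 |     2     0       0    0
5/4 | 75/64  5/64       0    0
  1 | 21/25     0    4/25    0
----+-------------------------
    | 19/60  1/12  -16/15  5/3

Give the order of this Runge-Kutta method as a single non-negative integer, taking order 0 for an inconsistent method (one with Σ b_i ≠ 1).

4

b = (19/60, 1/12, -16/15, 5/3)
c = (0, 2, 5/4, 1)
Ac = (0, 0, 5/32, 1/5)
Σ b_i: 19/60·1 + 1/12·1 + (-16/15)·1 + 5/3·1 = 1 ✓
b·c: 1/12·2 + (-16/15)·5/4 + 5/3·1 = 1/2 ✓
b·c²: 1/12·4 + (-16/15)·25/16 + 5/3·1 = 1/3 ✓
b·Ac: (-16/15)·5/32 + 5/3·1/5 = 1/6 ✓
b·c³: 1/12·8 + (-16/15)·125/64 + 5/3·1 = 1/4 ✓
b·(c∘Ac): (-16/15)·25/128 + 5/3·1/5 = 1/8 ✓
b·Ac²: (-16/15)·5/16 + 5/3·1/4 = 1/12 ✓
b·A²c: 5/3·1/40 = 1/24 ✓; 4 stages ⇒ order 4.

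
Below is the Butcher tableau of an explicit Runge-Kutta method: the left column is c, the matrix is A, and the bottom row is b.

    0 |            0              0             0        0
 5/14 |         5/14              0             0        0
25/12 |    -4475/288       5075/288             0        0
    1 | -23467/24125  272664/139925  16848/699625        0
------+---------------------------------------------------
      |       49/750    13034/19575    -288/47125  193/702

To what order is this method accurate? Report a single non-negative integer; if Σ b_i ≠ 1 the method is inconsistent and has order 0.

4

b = (49/750, 13034/19575, -288/47125, 193/702)
c = (0, 5/14, 25/12, 1)
Ac = (0, 0, 3625/576, 144/193)
Σ b_i: 49/750·1 + 13034/19575·1 + (-288/47125)·1 + 193/702·1 = 1 ✓
b·c: 13034/19575·5/14 + (-288/47125)·25/12 + 193/702·1 = 1/2 ✓
b·c²: 13034/19575·25/196 + (-288/47125)·625/144 + 193/702·1 = 1/3 ✓
b·Ac: (-288/47125)·3625/576 + 193/702·144/193 = 1/6 ✓
b·c³: 13034/19575·125/2744 + (-288/47125)·15625/1728 + 193/702·1 = 1/4 ✓
b·(c∘Ac): (-288/47125)·90625/6912 + 193/702·144/193 = 1/8 ✓
b·Ac²: (-288/47125)·18125/8064 + 193/702·477/1351 = 1/12 ✓
b·A²c: 193/702·117/772 = 1/24 ✓; 4 stages ⇒ order 4.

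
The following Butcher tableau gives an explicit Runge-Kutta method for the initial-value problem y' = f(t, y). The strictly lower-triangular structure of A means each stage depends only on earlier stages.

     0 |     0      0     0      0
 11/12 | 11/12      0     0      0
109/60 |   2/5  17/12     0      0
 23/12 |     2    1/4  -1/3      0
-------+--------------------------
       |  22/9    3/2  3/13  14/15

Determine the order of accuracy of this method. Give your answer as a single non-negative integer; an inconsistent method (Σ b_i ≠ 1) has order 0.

0

b = (22/9, 3/2, 3/13, 14/15)
c = (0, 11/12, 109/60, 23/12)
Ac = (0, 0, 187/144, -271/720)
Σ b_i: 22/9·1 + 3/2·1 + 3/13·1 + 14/15·1 = 5977/1170 ≠ 1 ⇒ order 0.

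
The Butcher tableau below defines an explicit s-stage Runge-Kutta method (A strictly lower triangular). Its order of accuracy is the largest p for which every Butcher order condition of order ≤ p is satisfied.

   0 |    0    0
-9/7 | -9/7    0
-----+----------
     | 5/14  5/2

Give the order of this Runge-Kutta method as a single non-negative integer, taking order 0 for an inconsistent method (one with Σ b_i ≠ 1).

0

b = (5/14, 5/2)
c = (0, -9/7)
Σ b_i: 5/14·1 + 5/2·1 = 20/7 ≠ 1 ⇒ order 0.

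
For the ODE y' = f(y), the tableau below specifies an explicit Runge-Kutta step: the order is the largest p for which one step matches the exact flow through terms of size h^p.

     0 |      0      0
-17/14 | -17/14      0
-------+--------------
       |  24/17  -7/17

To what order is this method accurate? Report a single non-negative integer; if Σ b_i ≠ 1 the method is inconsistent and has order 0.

b = (24/17, -7/17)
c = (0, -17/14)
Σ b_i: 24/17·1 + (-7/17)·1 = 1 ✓
b·c: (-7/17)·(-17/14) = 1/2 ✓; 2 stages ⇒ order 2.

2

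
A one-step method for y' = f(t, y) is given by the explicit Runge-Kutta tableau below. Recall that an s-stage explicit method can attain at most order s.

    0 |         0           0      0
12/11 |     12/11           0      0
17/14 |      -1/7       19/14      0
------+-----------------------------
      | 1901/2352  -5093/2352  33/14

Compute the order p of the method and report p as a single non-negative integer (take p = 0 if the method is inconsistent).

2

b = (1901/2352, -5093/2352, 33/14)
c = (0, 12/11, 17/14)
Ac = (0, 0, 114/77)
Σ b_i: 1901/2352·1 + (-5093/2352)·1 + 33/14·1 = 1 ✓
b·c: (-5093/2352)·12/11 + 33/14·17/14 = 1/2 ✓
b·c²: (-5093/2352)·144/121 + 33/14·289/196 = 27123/30184 ≠ 1/3 ⇒ order 2.
b·Ac: 33/14·114/77 = 171/49 ≠ 1/6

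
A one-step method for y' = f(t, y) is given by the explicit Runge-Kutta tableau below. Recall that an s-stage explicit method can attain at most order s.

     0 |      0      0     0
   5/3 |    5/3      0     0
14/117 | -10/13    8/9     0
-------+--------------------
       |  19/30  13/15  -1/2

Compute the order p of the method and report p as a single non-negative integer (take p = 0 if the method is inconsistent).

1

b = (19/30, 13/15, -1/2)
c = (0, 5/3, 14/117)
Ac = (0, 0, 40/27)
Σ b_i: 19/30·1 + 13/15·1 + (-1/2)·1 = 1 ✓
b·c: 13/15·5/3 + (-1/2)·14/117 = 18/13 ≠ 1/2 ⇒ order 1.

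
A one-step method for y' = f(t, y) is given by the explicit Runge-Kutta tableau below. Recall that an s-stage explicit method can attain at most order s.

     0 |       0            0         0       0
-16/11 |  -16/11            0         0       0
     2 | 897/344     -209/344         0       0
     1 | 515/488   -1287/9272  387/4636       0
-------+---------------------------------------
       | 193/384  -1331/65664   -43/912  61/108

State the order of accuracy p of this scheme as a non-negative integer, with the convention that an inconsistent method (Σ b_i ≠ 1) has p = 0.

b = (193/384, -1331/65664, -43/912, 61/108)
c = (0, -16/11, 2, 1)
Ac = (0, 0, 38/43, 45/122)
Σ b_i: 193/384·1 + (-1331/65664)·1 + (-43/912)·1 + 61/108·1 = 1 ✓
b·c: (-1331/65664)·(-16/11) + (-43/912)·2 + 61/108·1 = 1/2 ✓
b·c²: (-1331/65664)·256/121 + (-43/912)·4 + 61/108·1 = 1/3 ✓
b·Ac: (-43/912)·38/43 + 61/108·45/122 = 1/6 ✓
b·c³: (-1331/65664)·(-4096/1331) + (-43/912)·8 + 61/108·1 = 1/4 ✓
b·(c∘Ac): (-43/912)·76/43 + 61/108·45/122 = 1/8 ✓
b·Ac²: (-43/912)·(-608/473) + 61/108·27/671 = 1/12 ✓
b·A²c: 61/108·9/122 = 1/24 ✓; 4 stages ⇒ order 4.

4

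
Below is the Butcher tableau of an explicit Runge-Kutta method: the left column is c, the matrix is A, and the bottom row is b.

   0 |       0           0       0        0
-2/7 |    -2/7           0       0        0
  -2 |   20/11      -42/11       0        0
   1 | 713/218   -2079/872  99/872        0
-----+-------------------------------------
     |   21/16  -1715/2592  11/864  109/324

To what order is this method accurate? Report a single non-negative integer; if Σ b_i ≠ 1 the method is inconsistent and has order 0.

4

b = (21/16, -1715/2592, 11/864, 109/324)
c = (0, -2/7, -2, 1)
Ac = (0, 0, 12/11, 99/218)
Σ b_i: 21/16·1 + (-1715/2592)·1 + 11/864·1 + 109/324·1 = 1 ✓
b·c: (-1715/2592)·(-2/7) + 11/864·(-2) + 109/324·1 = 1/2 ✓
b·c²: (-1715/2592)·4/49 + 11/864·4 + 109/324·1 = 1/3 ✓
b·Ac: 11/864·12/11 + 109/324·99/218 = 1/6 ✓
b·c³: (-1715/2592)·(-8/343) + 11/864·(-8) + 109/324·1 = 1/4 ✓
b·(c∘Ac): 11/864·(-24/11) + 109/324·99/218 = 1/8 ✓
b·Ac²: 11/864·(-24/77) + 109/324·198/763 = 1/12 ✓
b·A²c: 109/324·27/218 = 1/24 ✓; 4 stages ⇒ order 4.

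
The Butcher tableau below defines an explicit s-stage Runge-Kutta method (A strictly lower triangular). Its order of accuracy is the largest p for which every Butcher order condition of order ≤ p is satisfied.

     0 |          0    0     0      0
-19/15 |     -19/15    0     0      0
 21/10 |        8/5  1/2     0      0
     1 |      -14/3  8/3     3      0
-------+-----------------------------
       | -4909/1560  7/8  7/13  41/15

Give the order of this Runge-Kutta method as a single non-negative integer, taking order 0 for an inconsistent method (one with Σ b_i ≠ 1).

1

b = (-4909/1560, 7/8, 7/13, 41/15)
c = (0, -19/15, 21/10, 1)
Ac = (0, 0, -19/30, 263/90)
Σ b_i: (-4909/1560)·1 + 7/8·1 + 7/13·1 + 41/15·1 = 1 ✓
b·c: 7/8·(-19/15) + 7/13·21/10 + 41/15·1 = 1433/520 ≠ 1/2 ⇒ order 1.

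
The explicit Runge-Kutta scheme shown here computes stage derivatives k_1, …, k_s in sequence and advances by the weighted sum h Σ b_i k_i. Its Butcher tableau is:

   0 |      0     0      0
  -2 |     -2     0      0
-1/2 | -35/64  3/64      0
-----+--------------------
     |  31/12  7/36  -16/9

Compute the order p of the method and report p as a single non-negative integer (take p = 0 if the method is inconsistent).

b = (31/12, 7/36, -16/9)
c = (0, -2, -1/2)
Ac = (0, 0, -3/32)
Σ b_i: 31/12·1 + 7/36·1 + (-16/9)·1 = 1 ✓
b·c: 7/36·(-2) + (-16/9)·(-1/2) = 1/2 ✓
b·c²: 7/36·4 + (-16/9)·1/4 = 1/3 ✓
b·Ac: (-16/9)·(-3/32) = 1/6 ✓; 3 stages ⇒ order 3.

3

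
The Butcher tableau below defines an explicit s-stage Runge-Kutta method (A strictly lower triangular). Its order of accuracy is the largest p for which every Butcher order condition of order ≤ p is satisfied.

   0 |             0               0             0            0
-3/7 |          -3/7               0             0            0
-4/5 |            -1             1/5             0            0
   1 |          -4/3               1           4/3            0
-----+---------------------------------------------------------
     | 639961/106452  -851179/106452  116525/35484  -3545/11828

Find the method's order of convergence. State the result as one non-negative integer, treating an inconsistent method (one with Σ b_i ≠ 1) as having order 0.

3

b = (639961/106452, -851179/106452, 116525/35484, -3545/11828)
c = (0, -3/7, -4/5, 1)
Ac = (0, 0, -3/35, -157/105)
Σ b_i: 639961/106452·1 + (-851179/106452)·1 + 116525/35484·1 + (-3545/11828)·1 = 1 ✓
b·c: (-851179/106452)·(-3/7) + 116525/35484·(-4/5) + (-3545/11828)·1 = 1/2 ✓
b·c²: (-851179/106452)·9/49 + 116525/35484·16/25 + (-3545/11828)·1 = 1/3 ✓
b·Ac: 116525/35484·(-3/35) + (-3545/11828)·(-157/105) = 1/6 ✓
b·c³: (-851179/106452)·(-27/343) + 116525/35484·(-64/125) + (-3545/11828)·1 = -839329/620970 ≠ 1/4 ⇒ order 3.
b·(c∘Ac): 116525/35484·12/175 + (-3545/11828)·(-157/105) = 167245/248388 ≠ 1/8
b·Ac²: 116525/35484·9/245 + (-3545/11828)·3811/3675 = -118091/620970 ≠ 1/12
b·A²c: (-3545/11828)·(-4/35) = 709/20699 ≠ 1/24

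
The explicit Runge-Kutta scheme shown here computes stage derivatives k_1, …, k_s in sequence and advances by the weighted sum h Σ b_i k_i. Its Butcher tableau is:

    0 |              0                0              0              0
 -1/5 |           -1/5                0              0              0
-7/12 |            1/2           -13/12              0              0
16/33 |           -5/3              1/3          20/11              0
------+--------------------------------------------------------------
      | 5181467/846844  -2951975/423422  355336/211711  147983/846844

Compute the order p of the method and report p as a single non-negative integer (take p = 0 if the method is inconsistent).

b = (5181467/846844, -2951975/423422, 355336/211711, 147983/846844)
c = (0, -1/5, -7/12, 16/33)
Ac = (0, 0, 13/60, -62/55)
Σ b_i: 5181467/846844·1 + (-2951975/423422)·1 + 355336/211711·1 + 147983/846844·1 = 1 ✓
b·c: (-2951975/423422)·(-1/5) + 355336/211711·(-7/12) + 147983/846844·16/33 = 1/2 ✓
b·c²: (-2951975/423422)·1/25 + 355336/211711·49/144 + 147983/846844·256/1089 = 1/3 ✓
b·Ac: 355336/211711·13/60 + 147983/846844·(-62/55) = 1/6 ✓
b·c³: (-2951975/423422)·(-1/125) + 355336/211711·(-343/1728) + 147983/846844·4096/35937 = -215851591/838375560 ≠ 1/4 ⇒ order 3.
b·(c∘Ac): 355336/211711·(-91/720) + 147983/846844·(-992/1815) = -5861771/19053990 ≠ 1/8
b·Ac²: 355336/211711·(-13/300) + 147983/846844·6257/9900 = 5748601/152431920 ≠ 1/12
b·A²c: 147983/846844·13/33 = 174889/2540532 ≠ 1/24

3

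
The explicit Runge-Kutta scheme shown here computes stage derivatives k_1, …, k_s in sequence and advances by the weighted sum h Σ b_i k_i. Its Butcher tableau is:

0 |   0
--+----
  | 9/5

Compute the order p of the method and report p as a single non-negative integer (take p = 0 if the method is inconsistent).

b = (9/5)
c = (0)
Σ b_i: 9/5·1 = 9/5 ≠ 1 ⇒ order 0.

0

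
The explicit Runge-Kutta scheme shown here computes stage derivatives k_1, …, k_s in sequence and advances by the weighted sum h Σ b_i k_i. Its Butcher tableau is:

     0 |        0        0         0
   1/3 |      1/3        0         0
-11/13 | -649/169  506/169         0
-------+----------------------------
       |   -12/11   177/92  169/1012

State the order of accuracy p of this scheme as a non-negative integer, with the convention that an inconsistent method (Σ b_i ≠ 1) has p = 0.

b = (-12/11, 177/92, 169/1012)
c = (0, 1/3, -11/13)
Ac = (0, 0, 506/507)
Σ b_i: (-12/11)·1 + 177/92·1 + 169/1012·1 = 1 ✓
b·c: 177/92·1/3 + 169/1012·(-11/13) = 1/2 ✓
b·c²: 177/92·1/9 + 169/1012·121/169 = 1/3 ✓
b·Ac: 169/1012·506/507 = 1/6 ✓; 3 stages ⇒ order 3.

3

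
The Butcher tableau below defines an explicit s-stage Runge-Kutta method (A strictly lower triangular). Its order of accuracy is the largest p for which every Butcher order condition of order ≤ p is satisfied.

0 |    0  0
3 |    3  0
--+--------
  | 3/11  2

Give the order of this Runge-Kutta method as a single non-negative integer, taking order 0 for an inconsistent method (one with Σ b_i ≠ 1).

0

b = (3/11, 2)
c = (0, 3)
Σ b_i: 3/11·1 + 2·1 = 25/11 ≠ 1 ⇒ order 0.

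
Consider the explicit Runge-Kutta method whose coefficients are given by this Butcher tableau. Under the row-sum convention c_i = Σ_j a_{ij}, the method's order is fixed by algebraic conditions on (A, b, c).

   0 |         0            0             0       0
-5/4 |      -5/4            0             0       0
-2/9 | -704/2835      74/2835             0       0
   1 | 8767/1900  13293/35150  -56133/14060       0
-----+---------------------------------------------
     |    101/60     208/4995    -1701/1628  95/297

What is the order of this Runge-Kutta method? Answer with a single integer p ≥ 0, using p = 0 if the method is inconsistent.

4

b = (101/60, 208/4995, -1701/1628, 95/297)
c = (0, -5/4, -2/9, 1)
Ac = (0, 0, -37/1134, 63/152)
Σ b_i: 101/60·1 + 208/4995·1 + (-1701/1628)·1 + 95/297·1 = 1 ✓
b·c: 208/4995·(-5/4) + (-1701/1628)·(-2/9) + 95/297·1 = 1/2 ✓
b·c²: 208/4995·25/16 + (-1701/1628)·4/81 + 95/297·1 = 1/3 ✓
b·Ac: (-1701/1628)·(-37/1134) + 95/297·63/152 = 1/6 ✓
b·c³: 208/4995·(-125/64) + (-1701/1628)·(-8/729) + 95/297·1 = 1/4 ✓
b·(c∘Ac): (-1701/1628)·37/5103 + 95/297·63/152 = 1/8 ✓
b·Ac²: (-1701/1628)·185/4536 + 95/297·63/160 = 1/12 ✓
b·A²c: 95/297·99/760 = 1/24 ✓; 4 stages ⇒ order 4.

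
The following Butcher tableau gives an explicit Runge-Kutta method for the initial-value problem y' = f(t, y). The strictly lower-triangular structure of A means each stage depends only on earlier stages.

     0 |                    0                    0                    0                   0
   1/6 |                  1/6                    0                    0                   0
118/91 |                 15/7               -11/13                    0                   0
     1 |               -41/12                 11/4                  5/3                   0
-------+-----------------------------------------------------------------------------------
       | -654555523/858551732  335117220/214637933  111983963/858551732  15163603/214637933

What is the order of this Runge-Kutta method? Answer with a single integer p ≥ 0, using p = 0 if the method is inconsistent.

b = (-654555523/858551732, 335117220/214637933, 111983963/858551732, 15163603/214637933)
c = (0, 1/6, 118/91, 1)
Ac = (0, 0, -11/78, 1907/728)
Σ b_i: (-654555523/858551732)·1 + 335117220/214637933·1 + 111983963/858551732·1 + 15163603/214637933·1 = 1 ✓
b·c: 335117220/214637933·1/6 + 111983963/858551732·118/91 + 15163603/214637933·1 = 1/2 ✓
b·c²: 335117220/214637933·1/36 + 111983963/858551732·13924/8281 + 15163603/214637933·1 = 1/3 ✓
b·Ac: 111983963/858551732·(-11/78) + 15163603/214637933·1907/728 = 1/6 ✓
b·c³: 335117220/214637933·1/216 + 111983963/858551732·1643032/753571 + 15163603/214637933·1 = 127363535111/351576934254 ≠ 1/4 ⇒ order 3.
b·(c∘Ac): 111983963/858551732·(-649/3549) + 15163603/214637933·1907/728 = 830437415/5151310392 ≠ 1/8
b·Ac²: 111983963/858551732·(-11/468) + 15163603/214637933·3432851/1192464 = 140850873883/703153868508 ≠ 1/12
b·A²c: 15163603/214637933·(-55/234) = -64153705/3863482794 ≠ 1/24

3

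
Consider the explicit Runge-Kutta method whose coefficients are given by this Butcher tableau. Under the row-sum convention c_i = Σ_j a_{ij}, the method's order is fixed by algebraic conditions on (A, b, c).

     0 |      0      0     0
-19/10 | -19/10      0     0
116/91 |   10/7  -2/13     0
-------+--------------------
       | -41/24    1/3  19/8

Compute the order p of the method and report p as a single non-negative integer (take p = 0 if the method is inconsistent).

b = (-41/24, 1/3, 19/8)
c = (0, -19/10, 116/91)
Ac = (0, 0, 19/65)
Σ b_i: (-41/24)·1 + 1/3·1 + 19/8·1 = 1 ✓
b·c: 1/3·(-19/10) + 19/8·116/91 = 3268/1365 ≠ 1/2 ⇒ order 1.

1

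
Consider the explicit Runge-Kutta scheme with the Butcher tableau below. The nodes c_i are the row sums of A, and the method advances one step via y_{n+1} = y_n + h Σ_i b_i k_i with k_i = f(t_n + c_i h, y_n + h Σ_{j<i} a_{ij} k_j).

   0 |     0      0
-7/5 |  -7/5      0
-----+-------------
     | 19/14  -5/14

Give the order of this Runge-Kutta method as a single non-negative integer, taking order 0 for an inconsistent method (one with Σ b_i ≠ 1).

2

b = (19/14, -5/14)
c = (0, -7/5)
Σ b_i: 19/14·1 + (-5/14)·1 = 1 ✓
b·c: (-5/14)·(-7/5) = 1/2 ✓; 2 stages ⇒ order 2.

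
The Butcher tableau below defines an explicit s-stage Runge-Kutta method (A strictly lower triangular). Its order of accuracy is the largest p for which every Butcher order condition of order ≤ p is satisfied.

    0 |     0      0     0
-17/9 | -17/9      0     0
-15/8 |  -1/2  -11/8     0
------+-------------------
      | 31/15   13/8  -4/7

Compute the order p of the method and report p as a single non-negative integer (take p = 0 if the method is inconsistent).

0

b = (31/15, 13/8, -4/7)
c = (0, -17/9, -15/8)
Ac = (0, 0, 187/72)
Σ b_i: 31/15·1 + 13/8·1 + (-4/7)·1 = 2621/840 ≠ 1 ⇒ order 0.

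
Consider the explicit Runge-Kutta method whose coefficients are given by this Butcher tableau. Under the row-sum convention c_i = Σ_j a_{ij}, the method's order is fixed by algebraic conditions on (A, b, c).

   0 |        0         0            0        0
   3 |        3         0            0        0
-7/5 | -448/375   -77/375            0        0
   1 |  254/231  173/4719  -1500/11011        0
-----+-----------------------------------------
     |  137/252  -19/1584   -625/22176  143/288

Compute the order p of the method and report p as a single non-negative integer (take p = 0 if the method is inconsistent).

b = (137/252, -19/1584, -625/22176, 143/288)
c = (0, 3, -7/5, 1)
Ac = (0, 0, -77/125, 43/143)
Σ b_i: 137/252·1 + (-19/1584)·1 + (-625/22176)·1 + 143/288·1 = 1 ✓
b·c: (-19/1584)·3 + (-625/22176)·(-7/5) + 143/288·1 = 1/2 ✓
b·c²: (-19/1584)·9 + (-625/22176)·49/25 + 143/288·1 = 1/3 ✓
b·Ac: (-625/22176)·(-77/125) + 143/288·43/143 = 1/6 ✓
b·c³: (-19/1584)·27 + (-625/22176)·(-343/125) + 143/288·1 = 1/4 ✓
b·(c∘Ac): (-625/22176)·539/625 + 143/288·43/143 = 1/8 ✓
b·Ac²: (-625/22176)·(-231/125) + 143/288·9/143 = 1/12 ✓
b·A²c: 143/288·12/143 = 1/24 ✓; 4 stages ⇒ order 4.

4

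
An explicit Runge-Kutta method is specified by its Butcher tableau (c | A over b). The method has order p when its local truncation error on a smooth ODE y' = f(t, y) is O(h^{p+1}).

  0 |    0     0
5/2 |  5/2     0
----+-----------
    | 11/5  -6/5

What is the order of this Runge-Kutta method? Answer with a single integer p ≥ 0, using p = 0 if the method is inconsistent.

b = (11/5, -6/5)
c = (0, 5/2)
Σ b_i: 11/5·1 + (-6/5)·1 = 1 ✓
b·c: (-6/5)·5/2 = -3 ≠ 1/2 ⇒ order 1.

1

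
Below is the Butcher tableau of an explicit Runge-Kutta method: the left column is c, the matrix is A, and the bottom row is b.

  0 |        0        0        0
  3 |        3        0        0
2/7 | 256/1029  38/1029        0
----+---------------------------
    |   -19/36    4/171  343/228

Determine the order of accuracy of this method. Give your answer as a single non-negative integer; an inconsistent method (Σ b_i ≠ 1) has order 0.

3

b = (-19/36, 4/171, 343/228)
c = (0, 3, 2/7)
Ac = (0, 0, 38/343)
Σ b_i: (-19/36)·1 + 4/171·1 + 343/228·1 = 1 ✓
b·c: 4/171·3 + 343/228·2/7 = 1/2 ✓
b·c²: 4/171·9 + 343/228·4/49 = 1/3 ✓
b·Ac: 343/228·38/343 = 1/6 ✓; 3 stages ⇒ order 3.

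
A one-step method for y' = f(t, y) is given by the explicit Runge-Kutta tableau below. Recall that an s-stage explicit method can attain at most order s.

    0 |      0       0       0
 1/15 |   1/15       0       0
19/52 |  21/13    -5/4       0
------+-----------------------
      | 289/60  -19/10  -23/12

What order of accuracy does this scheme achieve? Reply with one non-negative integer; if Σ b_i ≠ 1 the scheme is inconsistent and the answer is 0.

1

b = (289/60, -19/10, -23/12)
c = (0, 1/15, 19/52)
Ac = (0, 0, -1/12)
Σ b_i: 289/60·1 + (-19/10)·1 + (-23/12)·1 = 1 ✓
b·c: (-19/10)·1/15 + (-23/12)·19/52 = -12901/15600 ≠ 1/2 ⇒ order 1.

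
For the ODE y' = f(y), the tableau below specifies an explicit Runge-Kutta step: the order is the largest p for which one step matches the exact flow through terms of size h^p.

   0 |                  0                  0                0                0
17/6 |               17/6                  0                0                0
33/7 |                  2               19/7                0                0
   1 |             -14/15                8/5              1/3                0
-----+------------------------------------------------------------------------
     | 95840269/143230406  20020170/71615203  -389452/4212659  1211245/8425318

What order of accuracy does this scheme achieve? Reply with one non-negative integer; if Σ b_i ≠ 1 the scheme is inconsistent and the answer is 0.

b = (95840269/143230406, 20020170/71615203, -389452/4212659, 1211245/8425318)
c = (0, 17/6, 33/7, 1)
Ac = (0, 0, 323/42, 641/105)
Σ b_i: 95840269/143230406·1 + 20020170/71615203·1 + (-389452/4212659)·1 + 1211245/8425318·1 = 1 ✓
b·c: 20020170/71615203·17/6 + (-389452/4212659)·33/7 + 1211245/8425318·1 = 1/2 ✓
b·c²: 20020170/71615203·289/36 + (-389452/4212659)·1089/49 + 1211245/8425318·1 = 1/3 ✓
b·Ac: (-389452/4212659)·323/42 + 1211245/8425318·641/105 = 1/6 ✓
b·c³: 20020170/71615203·4913/216 + (-389452/4212659)·35937/343 + 1211245/8425318·1 = -307257371/96508188 ≠ 1/4 ⇒ order 3.
b·(c∘Ac): (-389452/4212659)·3553/98 + 1211245/8425318·641/105 = -62534645/25275954 ≠ 1/8
b·Ac²: (-389452/4212659)·5491/252 + 1211245/8425318·44657/2205 = 43291303/48254094 ≠ 1/12
b·A²c: 1211245/8425318·323/126 = 55890305/151655724 ≠ 1/24

3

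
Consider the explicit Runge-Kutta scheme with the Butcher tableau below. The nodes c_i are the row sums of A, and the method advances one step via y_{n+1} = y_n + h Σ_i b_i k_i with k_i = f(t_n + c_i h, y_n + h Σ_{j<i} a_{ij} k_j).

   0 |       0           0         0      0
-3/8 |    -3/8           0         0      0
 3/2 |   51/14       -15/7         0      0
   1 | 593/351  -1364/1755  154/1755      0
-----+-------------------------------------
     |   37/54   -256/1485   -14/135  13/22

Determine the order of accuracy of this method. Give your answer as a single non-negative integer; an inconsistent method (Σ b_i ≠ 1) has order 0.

4

b = (37/54, -256/1485, -14/135, 13/22)
c = (0, -3/8, 3/2, 1)
Ac = (0, 0, 45/56, 11/26)
Σ b_i: 37/54·1 + (-256/1485)·1 + (-14/135)·1 + 13/22·1 = 1 ✓
b·c: (-256/1485)·(-3/8) + (-14/135)·3/2 + 13/22·1 = 1/2 ✓
b·c²: (-256/1485)·9/64 + (-14/135)·9/4 + 13/22·1 = 1/3 ✓
b·Ac: (-14/135)·45/56 + 13/22·11/26 = 1/6 ✓
b·c³: (-256/1485)·(-27/512) + (-14/135)·27/8 + 13/22·1 = 1/4 ✓
b·(c∘Ac): (-14/135)·135/112 + 13/22·11/26 = 1/8 ✓
b·Ac²: (-14/135)·(-135/448) + 13/22·55/624 = 1/12 ✓
b·A²c: 13/22·11/156 = 1/24 ✓; 4 stages ⇒ order 4.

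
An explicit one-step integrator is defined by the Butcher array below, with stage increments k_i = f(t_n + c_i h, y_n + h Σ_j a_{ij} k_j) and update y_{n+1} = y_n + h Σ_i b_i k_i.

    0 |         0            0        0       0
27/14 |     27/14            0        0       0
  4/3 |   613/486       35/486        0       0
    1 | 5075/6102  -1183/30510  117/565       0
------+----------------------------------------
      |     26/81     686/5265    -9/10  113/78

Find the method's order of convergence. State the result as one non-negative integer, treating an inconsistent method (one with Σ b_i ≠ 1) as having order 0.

4

b = (26/81, 686/5265, -9/10, 113/78)
c = (0, 27/14, 4/3, 1)
Ac = (0, 0, 5/36, 91/452)
Σ b_i: 26/81·1 + 686/5265·1 + (-9/10)·1 + 113/78·1 = 1 ✓
b·c: 686/5265·27/14 + (-9/10)·4/3 + 113/78·1 = 1/2 ✓
b·c²: 686/5265·729/196 + (-9/10)·16/9 + 113/78·1 = 1/3 ✓
b·Ac: (-9/10)·5/36 + 113/78·91/452 = 1/6 ✓
b·c³: 686/5265·19683/2744 + (-9/10)·64/27 + 113/78·1 = 1/4 ✓
b·(c∘Ac): (-9/10)·5/27 + 113/78·91/452 = 1/8 ✓
b·Ac²: (-9/10)·15/56 + 113/78·1417/6328 = 1/12 ✓
b·A²c: 113/78·13/452 = 1/24 ✓; 4 stages ⇒ order 4.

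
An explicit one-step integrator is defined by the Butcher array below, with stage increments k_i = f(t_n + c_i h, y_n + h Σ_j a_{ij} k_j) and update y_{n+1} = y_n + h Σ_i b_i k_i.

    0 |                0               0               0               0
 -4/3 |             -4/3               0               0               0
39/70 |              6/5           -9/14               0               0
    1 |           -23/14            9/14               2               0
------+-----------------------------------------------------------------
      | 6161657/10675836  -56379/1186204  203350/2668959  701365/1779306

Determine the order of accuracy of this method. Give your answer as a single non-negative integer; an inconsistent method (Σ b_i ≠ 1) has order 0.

b = (6161657/10675836, -56379/1186204, 203350/2668959, 701365/1779306)
c = (0, -4/3, 39/70, 1)
Ac = (0, 0, 6/7, 9/35)
Σ b_i: 6161657/10675836·1 + (-56379/1186204)·1 + 203350/2668959·1 + 701365/1779306·1 = 1 ✓
b·c: (-56379/1186204)·(-4/3) + 203350/2668959·39/70 + 701365/1779306·1 = 1/2 ✓
b·c²: (-56379/1186204)·16/9 + 203350/2668959·1521/4900 + 701365/1779306·1 = 1/3 ✓
b·Ac: 203350/2668959·6/7 + 701365/1779306·9/35 = 1/6 ✓
b·c³: (-56379/1186204)·(-64/27) + 203350/2668959·59319/343000 + 701365/1779306·1 = 194306447/373654260 ≠ 1/4 ⇒ order 3.
b·(c∘Ac): 203350/2668959·117/245 + 701365/1779306·9/35 = 81697/593102 ≠ 1/8
b·Ac²: 203350/2668959·(-8/7) + 701365/1779306·4321/2450 = 227229557/373654260 ≠ 1/12
b·A²c: 701365/1779306·12/7 = 200390/296551 ≠ 1/24

3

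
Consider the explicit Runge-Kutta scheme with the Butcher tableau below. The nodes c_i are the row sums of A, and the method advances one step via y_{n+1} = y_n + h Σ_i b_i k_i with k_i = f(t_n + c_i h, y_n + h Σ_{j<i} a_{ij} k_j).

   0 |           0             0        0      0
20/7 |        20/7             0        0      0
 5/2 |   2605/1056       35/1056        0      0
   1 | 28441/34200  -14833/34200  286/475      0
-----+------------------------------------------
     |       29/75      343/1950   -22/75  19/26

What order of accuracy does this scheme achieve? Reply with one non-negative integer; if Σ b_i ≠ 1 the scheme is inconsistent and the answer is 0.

b = (29/75, 343/1950, -22/75, 19/26)
c = (0, 20/7, 5/2, 1)
Ac = (0, 0, 25/264, 91/342)
Σ b_i: 29/75·1 + 343/1950·1 + (-22/75)·1 + 19/26·1 = 1 ✓
b·c: 343/1950·20/7 + (-22/75)·5/2 + 19/26·1 = 1/2 ✓
b·c²: 343/1950·400/49 + (-22/75)·25/4 + 19/26·1 = 1/3 ✓
b·Ac: (-22/75)·25/264 + 19/26·91/342 = 1/6 ✓
b·c³: 343/1950·8000/343 + (-22/75)·125/8 + 19/26·1 = 1/4 ✓
b·(c∘Ac): (-22/75)·125/528 + 19/26·91/342 = 1/8 ✓
b·Ac²: (-22/75)·125/462 + 19/26·533/2394 = 1/12 ✓
b·A²c: 19/26·13/228 = 1/24 ✓; 4 stages ⇒ order 4.

4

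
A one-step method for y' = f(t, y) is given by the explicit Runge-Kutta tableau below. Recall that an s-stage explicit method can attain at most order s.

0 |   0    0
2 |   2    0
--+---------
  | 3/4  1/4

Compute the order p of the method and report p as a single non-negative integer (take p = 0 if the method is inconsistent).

b = (3/4, 1/4)
c = (0, 2)
Σ b_i: 3/4·1 + 1/4·1 = 1 ✓
b·c: 1/4·2 = 1/2 ✓; 2 stages ⇒ order 2.

2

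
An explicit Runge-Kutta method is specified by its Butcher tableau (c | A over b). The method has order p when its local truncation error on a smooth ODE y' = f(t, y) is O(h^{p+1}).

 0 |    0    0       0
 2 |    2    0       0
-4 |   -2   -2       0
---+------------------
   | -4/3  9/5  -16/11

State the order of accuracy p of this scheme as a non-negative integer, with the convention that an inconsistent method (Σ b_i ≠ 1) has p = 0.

0

b = (-4/3, 9/5, -16/11)
c = (0, 2, -4)
Ac = (0, 0, -4)
Σ b_i: (-4/3)·1 + 9/5·1 + (-16/11)·1 = -163/165 ≠ 1 ⇒ order 0.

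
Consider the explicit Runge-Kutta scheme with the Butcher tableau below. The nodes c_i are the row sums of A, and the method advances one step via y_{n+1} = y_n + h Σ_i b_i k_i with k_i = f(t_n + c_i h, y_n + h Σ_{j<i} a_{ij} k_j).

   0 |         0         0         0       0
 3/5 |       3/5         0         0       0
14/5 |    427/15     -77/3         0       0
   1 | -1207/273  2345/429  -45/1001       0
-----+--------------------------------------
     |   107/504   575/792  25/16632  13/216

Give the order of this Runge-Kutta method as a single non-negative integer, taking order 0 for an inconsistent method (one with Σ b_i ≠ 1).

4

b = (107/504, 575/792, 25/16632, 13/216)
c = (0, 3/5, 14/5, 1)
Ac = (0, 0, -77/5, 41/13)
Σ b_i: 107/504·1 + 575/792·1 + 25/16632·1 + 13/216·1 = 1 ✓
b·c: 575/792·3/5 + 25/16632·14/5 + 13/216·1 = 1/2 ✓
b·c²: 575/792·9/25 + 25/16632·196/25 + 13/216·1 = 1/3 ✓
b·Ac: 25/16632·(-77/5) + 13/216·41/13 = 1/6 ✓
b·c³: 575/792·27/125 + 25/16632·2744/125 + 13/216·1 = 1/4 ✓
b·(c∘Ac): 25/16632·(-1078/25) + 13/216·41/13 = 1/8 ✓
b·Ac²: 25/16632·(-231/25) + 13/216·21/13 = 1/12 ✓
b·A²c: 13/216·9/13 = 1/24 ✓; 4 stages ⇒ order 4.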